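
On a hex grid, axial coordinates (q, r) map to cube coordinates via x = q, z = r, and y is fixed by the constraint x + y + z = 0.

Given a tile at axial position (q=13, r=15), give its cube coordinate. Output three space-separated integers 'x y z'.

x = q = 13
z = r = 15
y = -x - z = -(13) - (15) = -28

Answer: 13 -28 15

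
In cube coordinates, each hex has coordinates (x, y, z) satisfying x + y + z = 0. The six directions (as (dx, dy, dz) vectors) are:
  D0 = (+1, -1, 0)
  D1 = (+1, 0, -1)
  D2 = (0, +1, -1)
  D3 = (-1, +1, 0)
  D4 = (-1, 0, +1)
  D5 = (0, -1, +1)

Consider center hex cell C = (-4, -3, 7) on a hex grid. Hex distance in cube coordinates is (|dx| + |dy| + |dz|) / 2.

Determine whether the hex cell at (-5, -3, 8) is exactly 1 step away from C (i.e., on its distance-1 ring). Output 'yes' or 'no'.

Answer: yes

Derivation:
|px - cx| = |-5 - (-4)| = 1
|py - cy| = |-3 - (-3)| = 0
|pz - cz| = |8 - 7| = 1
distance = (1+0+1)/2 = 2/2 = 1
radius = 1; distance == radius -> yes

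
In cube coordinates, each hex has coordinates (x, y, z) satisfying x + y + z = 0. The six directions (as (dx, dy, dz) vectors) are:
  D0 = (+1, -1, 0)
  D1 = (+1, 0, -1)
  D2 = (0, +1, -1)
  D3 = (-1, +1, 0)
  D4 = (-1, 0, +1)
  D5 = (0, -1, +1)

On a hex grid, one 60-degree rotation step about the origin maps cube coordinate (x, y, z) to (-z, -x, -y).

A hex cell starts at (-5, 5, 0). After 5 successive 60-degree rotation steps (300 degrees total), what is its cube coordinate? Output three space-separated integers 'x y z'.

Answer: -5 0 5

Derivation:
Start: (-5, 5, 0)
Step 1: (-5, 5, 0) -> (-(0), -(-5), -(5)) = (0, 5, -5)
Step 2: (0, 5, -5) -> (-(-5), -(0), -(5)) = (5, 0, -5)
Step 3: (5, 0, -5) -> (-(-5), -(5), -(0)) = (5, -5, 0)
Step 4: (5, -5, 0) -> (-(0), -(5), -(-5)) = (0, -5, 5)
Step 5: (0, -5, 5) -> (-(5), -(0), -(-5)) = (-5, 0, 5)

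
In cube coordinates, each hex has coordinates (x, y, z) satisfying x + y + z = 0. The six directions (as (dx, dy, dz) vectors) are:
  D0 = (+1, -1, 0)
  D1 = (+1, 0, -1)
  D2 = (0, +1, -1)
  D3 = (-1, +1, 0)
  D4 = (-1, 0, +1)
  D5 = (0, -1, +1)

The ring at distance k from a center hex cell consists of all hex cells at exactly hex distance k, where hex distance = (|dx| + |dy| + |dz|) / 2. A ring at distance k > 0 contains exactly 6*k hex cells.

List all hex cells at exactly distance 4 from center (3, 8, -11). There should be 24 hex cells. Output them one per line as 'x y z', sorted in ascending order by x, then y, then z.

Answer: -1 8 -7
-1 9 -8
-1 10 -9
-1 11 -10
-1 12 -11
0 7 -7
0 12 -12
1 6 -7
1 12 -13
2 5 -7
2 12 -14
3 4 -7
3 12 -15
4 4 -8
4 11 -15
5 4 -9
5 10 -15
6 4 -10
6 9 -15
7 4 -11
7 5 -12
7 6 -13
7 7 -14
7 8 -15

Derivation:
Walk ring at distance 4 from (3, 8, -11):
Start at center + D4*4 = (-1, 8, -7)
  hex 0: (-1, 8, -7)
  hex 1: (0, 7, -7)
  hex 2: (1, 6, -7)
  hex 3: (2, 5, -7)
  hex 4: (3, 4, -7)
  hex 5: (4, 4, -8)
  hex 6: (5, 4, -9)
  hex 7: (6, 4, -10)
  hex 8: (7, 4, -11)
  hex 9: (7, 5, -12)
  hex 10: (7, 6, -13)
  hex 11: (7, 7, -14)
  hex 12: (7, 8, -15)
  hex 13: (6, 9, -15)
  hex 14: (5, 10, -15)
  hex 15: (4, 11, -15)
  hex 16: (3, 12, -15)
  hex 17: (2, 12, -14)
  hex 18: (1, 12, -13)
  hex 19: (0, 12, -12)
  hex 20: (-1, 12, -11)
  hex 21: (-1, 11, -10)
  hex 22: (-1, 10, -9)
  hex 23: (-1, 9, -8)
Sorted: 24 hexes.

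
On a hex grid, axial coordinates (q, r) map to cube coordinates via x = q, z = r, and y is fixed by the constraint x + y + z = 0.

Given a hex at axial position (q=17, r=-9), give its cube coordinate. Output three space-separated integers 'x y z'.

Answer: 17 -8 -9

Derivation:
x = q = 17
z = r = -9
y = -x - z = -(17) - (-9) = -8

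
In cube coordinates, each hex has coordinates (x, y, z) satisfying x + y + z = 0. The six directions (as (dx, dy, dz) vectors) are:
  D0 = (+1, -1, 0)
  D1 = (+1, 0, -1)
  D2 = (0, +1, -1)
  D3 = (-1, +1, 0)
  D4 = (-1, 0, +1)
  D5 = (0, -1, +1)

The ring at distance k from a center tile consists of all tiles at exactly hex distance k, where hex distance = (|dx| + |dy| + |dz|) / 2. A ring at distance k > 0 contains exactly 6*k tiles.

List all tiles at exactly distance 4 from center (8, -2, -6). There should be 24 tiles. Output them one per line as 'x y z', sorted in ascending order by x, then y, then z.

Walk ring at distance 4 from (8, -2, -6):
Start at center + D4*4 = (4, -2, -2)
  hex 0: (4, -2, -2)
  hex 1: (5, -3, -2)
  hex 2: (6, -4, -2)
  hex 3: (7, -5, -2)
  hex 4: (8, -6, -2)
  hex 5: (9, -6, -3)
  hex 6: (10, -6, -4)
  hex 7: (11, -6, -5)
  hex 8: (12, -6, -6)
  hex 9: (12, -5, -7)
  hex 10: (12, -4, -8)
  hex 11: (12, -3, -9)
  hex 12: (12, -2, -10)
  hex 13: (11, -1, -10)
  hex 14: (10, 0, -10)
  hex 15: (9, 1, -10)
  hex 16: (8, 2, -10)
  hex 17: (7, 2, -9)
  hex 18: (6, 2, -8)
  hex 19: (5, 2, -7)
  hex 20: (4, 2, -6)
  hex 21: (4, 1, -5)
  hex 22: (4, 0, -4)
  hex 23: (4, -1, -3)
Sorted: 24 hexes.

Answer: 4 -2 -2
4 -1 -3
4 0 -4
4 1 -5
4 2 -6
5 -3 -2
5 2 -7
6 -4 -2
6 2 -8
7 -5 -2
7 2 -9
8 -6 -2
8 2 -10
9 -6 -3
9 1 -10
10 -6 -4
10 0 -10
11 -6 -5
11 -1 -10
12 -6 -6
12 -5 -7
12 -4 -8
12 -3 -9
12 -2 -10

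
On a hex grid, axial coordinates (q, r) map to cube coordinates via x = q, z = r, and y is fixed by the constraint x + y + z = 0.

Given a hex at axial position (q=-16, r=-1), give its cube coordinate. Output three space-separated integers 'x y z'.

Answer: -16 17 -1

Derivation:
x = q = -16
z = r = -1
y = -x - z = -(-16) - (-1) = 17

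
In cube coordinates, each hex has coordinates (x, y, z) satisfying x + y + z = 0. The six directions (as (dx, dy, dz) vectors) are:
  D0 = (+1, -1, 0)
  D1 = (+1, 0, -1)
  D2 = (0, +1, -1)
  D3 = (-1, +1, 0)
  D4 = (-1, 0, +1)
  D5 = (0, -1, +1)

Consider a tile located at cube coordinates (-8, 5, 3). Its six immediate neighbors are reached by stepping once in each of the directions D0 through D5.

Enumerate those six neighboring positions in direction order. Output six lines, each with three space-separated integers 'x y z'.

Answer: -7 4 3
-7 5 2
-8 6 2
-9 6 3
-9 5 4
-8 4 4

Derivation:
Center: (-8, 5, 3). Add each direction:
  D0: (-8, 5, 3) + (1, -1, 0) = (-7, 4, 3)
  D1: (-8, 5, 3) + (1, 0, -1) = (-7, 5, 2)
  D2: (-8, 5, 3) + (0, 1, -1) = (-8, 6, 2)
  D3: (-8, 5, 3) + (-1, 1, 0) = (-9, 6, 3)
  D4: (-8, 5, 3) + (-1, 0, 1) = (-9, 5, 4)
  D5: (-8, 5, 3) + (0, -1, 1) = (-8, 4, 4)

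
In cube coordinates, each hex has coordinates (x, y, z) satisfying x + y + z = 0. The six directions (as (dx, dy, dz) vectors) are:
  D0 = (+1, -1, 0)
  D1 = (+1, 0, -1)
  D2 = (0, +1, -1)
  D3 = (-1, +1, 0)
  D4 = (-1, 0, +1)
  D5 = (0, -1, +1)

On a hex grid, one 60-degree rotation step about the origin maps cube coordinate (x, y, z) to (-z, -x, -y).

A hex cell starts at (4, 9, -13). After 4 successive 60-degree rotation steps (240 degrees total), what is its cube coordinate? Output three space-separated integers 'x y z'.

Answer: -13 4 9

Derivation:
Start: (4, 9, -13)
Step 1: (4, 9, -13) -> (-(-13), -(4), -(9)) = (13, -4, -9)
Step 2: (13, -4, -9) -> (-(-9), -(13), -(-4)) = (9, -13, 4)
Step 3: (9, -13, 4) -> (-(4), -(9), -(-13)) = (-4, -9, 13)
Step 4: (-4, -9, 13) -> (-(13), -(-4), -(-9)) = (-13, 4, 9)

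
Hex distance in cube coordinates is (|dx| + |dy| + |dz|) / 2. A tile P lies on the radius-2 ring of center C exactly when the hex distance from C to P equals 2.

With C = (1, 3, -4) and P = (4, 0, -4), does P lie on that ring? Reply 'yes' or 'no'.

Answer: no

Derivation:
|px - cx| = |4 - 1| = 3
|py - cy| = |0 - 3| = 3
|pz - cz| = |-4 - (-4)| = 0
distance = (3+3+0)/2 = 6/2 = 3
radius = 2; distance != radius -> no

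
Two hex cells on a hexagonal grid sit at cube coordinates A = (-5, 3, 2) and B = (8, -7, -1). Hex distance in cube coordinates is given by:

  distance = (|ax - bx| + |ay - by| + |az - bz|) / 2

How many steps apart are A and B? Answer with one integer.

|ax - bx| = |-5 - 8| = 13
|ay - by| = |3 - (-7)| = 10
|az - bz| = |2 - (-1)| = 3
distance = (13 + 10 + 3) / 2 = 26 / 2 = 13

Answer: 13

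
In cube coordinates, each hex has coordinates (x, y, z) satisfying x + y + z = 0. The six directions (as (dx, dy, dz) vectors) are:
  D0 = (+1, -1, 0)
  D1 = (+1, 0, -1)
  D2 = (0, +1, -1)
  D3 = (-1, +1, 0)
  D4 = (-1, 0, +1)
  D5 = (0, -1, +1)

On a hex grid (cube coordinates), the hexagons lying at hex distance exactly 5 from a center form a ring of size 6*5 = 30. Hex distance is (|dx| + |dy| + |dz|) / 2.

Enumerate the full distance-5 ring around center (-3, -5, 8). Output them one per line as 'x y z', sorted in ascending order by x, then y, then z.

Answer: -8 -5 13
-8 -4 12
-8 -3 11
-8 -2 10
-8 -1 9
-8 0 8
-7 -6 13
-7 0 7
-6 -7 13
-6 0 6
-5 -8 13
-5 0 5
-4 -9 13
-4 0 4
-3 -10 13
-3 0 3
-2 -10 12
-2 -1 3
-1 -10 11
-1 -2 3
0 -10 10
0 -3 3
1 -10 9
1 -4 3
2 -10 8
2 -9 7
2 -8 6
2 -7 5
2 -6 4
2 -5 3

Derivation:
Walk ring at distance 5 from (-3, -5, 8):
Start at center + D4*5 = (-8, -5, 13)
  hex 0: (-8, -5, 13)
  hex 1: (-7, -6, 13)
  hex 2: (-6, -7, 13)
  hex 3: (-5, -8, 13)
  hex 4: (-4, -9, 13)
  hex 5: (-3, -10, 13)
  hex 6: (-2, -10, 12)
  hex 7: (-1, -10, 11)
  hex 8: (0, -10, 10)
  hex 9: (1, -10, 9)
  hex 10: (2, -10, 8)
  hex 11: (2, -9, 7)
  hex 12: (2, -8, 6)
  hex 13: (2, -7, 5)
  hex 14: (2, -6, 4)
  hex 15: (2, -5, 3)
  hex 16: (1, -4, 3)
  hex 17: (0, -3, 3)
  hex 18: (-1, -2, 3)
  hex 19: (-2, -1, 3)
  hex 20: (-3, 0, 3)
  hex 21: (-4, 0, 4)
  hex 22: (-5, 0, 5)
  hex 23: (-6, 0, 6)
  hex 24: (-7, 0, 7)
  hex 25: (-8, 0, 8)
  hex 26: (-8, -1, 9)
  hex 27: (-8, -2, 10)
  hex 28: (-8, -3, 11)
  hex 29: (-8, -4, 12)
Sorted: 30 hexes.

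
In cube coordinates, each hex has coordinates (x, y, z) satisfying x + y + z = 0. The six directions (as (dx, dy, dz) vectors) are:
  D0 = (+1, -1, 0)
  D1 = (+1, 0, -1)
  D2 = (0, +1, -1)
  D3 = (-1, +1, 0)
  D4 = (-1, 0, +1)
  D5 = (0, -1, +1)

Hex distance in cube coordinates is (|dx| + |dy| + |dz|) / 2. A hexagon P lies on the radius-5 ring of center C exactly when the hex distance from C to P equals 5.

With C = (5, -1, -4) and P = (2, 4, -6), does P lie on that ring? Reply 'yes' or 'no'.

Answer: yes

Derivation:
|px - cx| = |2 - 5| = 3
|py - cy| = |4 - (-1)| = 5
|pz - cz| = |-6 - (-4)| = 2
distance = (3+5+2)/2 = 10/2 = 5
radius = 5; distance == radius -> yes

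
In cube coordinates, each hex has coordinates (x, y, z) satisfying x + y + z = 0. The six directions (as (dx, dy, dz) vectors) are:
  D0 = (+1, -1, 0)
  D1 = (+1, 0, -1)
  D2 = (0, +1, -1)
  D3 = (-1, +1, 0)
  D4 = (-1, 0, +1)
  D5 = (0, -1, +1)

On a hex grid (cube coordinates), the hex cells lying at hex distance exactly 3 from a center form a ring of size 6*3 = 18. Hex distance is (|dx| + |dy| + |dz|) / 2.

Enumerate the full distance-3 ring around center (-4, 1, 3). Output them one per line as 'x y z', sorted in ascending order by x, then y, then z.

Answer: -7 1 6
-7 2 5
-7 3 4
-7 4 3
-6 0 6
-6 4 2
-5 -1 6
-5 4 1
-4 -2 6
-4 4 0
-3 -2 5
-3 3 0
-2 -2 4
-2 2 0
-1 -2 3
-1 -1 2
-1 0 1
-1 1 0

Derivation:
Walk ring at distance 3 from (-4, 1, 3):
Start at center + D4*3 = (-7, 1, 6)
  hex 0: (-7, 1, 6)
  hex 1: (-6, 0, 6)
  hex 2: (-5, -1, 6)
  hex 3: (-4, -2, 6)
  hex 4: (-3, -2, 5)
  hex 5: (-2, -2, 4)
  hex 6: (-1, -2, 3)
  hex 7: (-1, -1, 2)
  hex 8: (-1, 0, 1)
  hex 9: (-1, 1, 0)
  hex 10: (-2, 2, 0)
  hex 11: (-3, 3, 0)
  hex 12: (-4, 4, 0)
  hex 13: (-5, 4, 1)
  hex 14: (-6, 4, 2)
  hex 15: (-7, 4, 3)
  hex 16: (-7, 3, 4)
  hex 17: (-7, 2, 5)
Sorted: 18 hexes.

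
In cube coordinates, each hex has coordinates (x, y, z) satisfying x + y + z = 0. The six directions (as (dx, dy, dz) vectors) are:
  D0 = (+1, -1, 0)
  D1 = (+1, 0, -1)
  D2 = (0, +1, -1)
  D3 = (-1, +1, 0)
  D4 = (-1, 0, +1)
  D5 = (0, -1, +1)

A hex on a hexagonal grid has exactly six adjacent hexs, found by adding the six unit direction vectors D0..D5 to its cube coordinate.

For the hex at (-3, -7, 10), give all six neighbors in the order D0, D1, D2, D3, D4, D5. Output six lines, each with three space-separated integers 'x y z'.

Answer: -2 -8 10
-2 -7 9
-3 -6 9
-4 -6 10
-4 -7 11
-3 -8 11

Derivation:
Center: (-3, -7, 10). Add each direction:
  D0: (-3, -7, 10) + (1, -1, 0) = (-2, -8, 10)
  D1: (-3, -7, 10) + (1, 0, -1) = (-2, -7, 9)
  D2: (-3, -7, 10) + (0, 1, -1) = (-3, -6, 9)
  D3: (-3, -7, 10) + (-1, 1, 0) = (-4, -6, 10)
  D4: (-3, -7, 10) + (-1, 0, 1) = (-4, -7, 11)
  D5: (-3, -7, 10) + (0, -1, 1) = (-3, -8, 11)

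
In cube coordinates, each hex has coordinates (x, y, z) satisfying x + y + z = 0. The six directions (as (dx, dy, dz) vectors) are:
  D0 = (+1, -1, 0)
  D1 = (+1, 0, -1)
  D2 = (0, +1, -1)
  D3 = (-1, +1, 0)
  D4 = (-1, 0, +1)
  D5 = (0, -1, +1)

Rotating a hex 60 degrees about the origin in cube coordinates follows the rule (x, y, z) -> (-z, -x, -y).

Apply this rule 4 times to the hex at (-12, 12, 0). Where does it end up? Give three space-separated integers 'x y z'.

Answer: 0 -12 12

Derivation:
Start: (-12, 12, 0)
Step 1: (-12, 12, 0) -> (-(0), -(-12), -(12)) = (0, 12, -12)
Step 2: (0, 12, -12) -> (-(-12), -(0), -(12)) = (12, 0, -12)
Step 3: (12, 0, -12) -> (-(-12), -(12), -(0)) = (12, -12, 0)
Step 4: (12, -12, 0) -> (-(0), -(12), -(-12)) = (0, -12, 12)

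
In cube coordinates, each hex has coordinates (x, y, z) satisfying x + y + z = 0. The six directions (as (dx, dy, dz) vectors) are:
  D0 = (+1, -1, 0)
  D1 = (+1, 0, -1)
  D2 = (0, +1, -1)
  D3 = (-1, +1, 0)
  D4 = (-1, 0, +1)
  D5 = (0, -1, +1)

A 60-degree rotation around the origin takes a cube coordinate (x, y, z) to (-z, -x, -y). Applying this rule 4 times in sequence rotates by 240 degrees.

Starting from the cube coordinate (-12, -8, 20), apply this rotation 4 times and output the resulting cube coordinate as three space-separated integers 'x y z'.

Start: (-12, -8, 20)
Step 1: (-12, -8, 20) -> (-(20), -(-12), -(-8)) = (-20, 12, 8)
Step 2: (-20, 12, 8) -> (-(8), -(-20), -(12)) = (-8, 20, -12)
Step 3: (-8, 20, -12) -> (-(-12), -(-8), -(20)) = (12, 8, -20)
Step 4: (12, 8, -20) -> (-(-20), -(12), -(8)) = (20, -12, -8)

Answer: 20 -12 -8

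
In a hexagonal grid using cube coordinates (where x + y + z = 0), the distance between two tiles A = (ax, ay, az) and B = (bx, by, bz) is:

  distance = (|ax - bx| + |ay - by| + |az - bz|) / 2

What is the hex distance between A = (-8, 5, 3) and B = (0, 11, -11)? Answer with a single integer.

|ax - bx| = |-8 - 0| = 8
|ay - by| = |5 - 11| = 6
|az - bz| = |3 - (-11)| = 14
distance = (8 + 6 + 14) / 2 = 28 / 2 = 14

Answer: 14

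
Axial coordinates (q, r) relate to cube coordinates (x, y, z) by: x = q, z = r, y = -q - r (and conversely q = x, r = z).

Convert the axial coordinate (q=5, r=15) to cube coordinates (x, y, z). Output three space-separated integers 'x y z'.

Answer: 5 -20 15

Derivation:
x = q = 5
z = r = 15
y = -x - z = -(5) - (15) = -20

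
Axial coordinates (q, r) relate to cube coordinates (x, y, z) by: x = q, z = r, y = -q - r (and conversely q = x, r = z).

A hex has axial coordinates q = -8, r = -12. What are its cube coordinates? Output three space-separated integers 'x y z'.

x = q = -8
z = r = -12
y = -x - z = -(-8) - (-12) = 20

Answer: -8 20 -12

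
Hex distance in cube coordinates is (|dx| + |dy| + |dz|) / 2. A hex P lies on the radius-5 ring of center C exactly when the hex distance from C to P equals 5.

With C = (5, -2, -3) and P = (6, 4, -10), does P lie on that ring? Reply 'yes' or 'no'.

Answer: no

Derivation:
|px - cx| = |6 - 5| = 1
|py - cy| = |4 - (-2)| = 6
|pz - cz| = |-10 - (-3)| = 7
distance = (1+6+7)/2 = 14/2 = 7
radius = 5; distance != radius -> no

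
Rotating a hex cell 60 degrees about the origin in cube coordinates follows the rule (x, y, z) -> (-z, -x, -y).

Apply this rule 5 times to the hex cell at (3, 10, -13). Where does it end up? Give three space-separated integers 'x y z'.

Start: (3, 10, -13)
Step 1: (3, 10, -13) -> (-(-13), -(3), -(10)) = (13, -3, -10)
Step 2: (13, -3, -10) -> (-(-10), -(13), -(-3)) = (10, -13, 3)
Step 3: (10, -13, 3) -> (-(3), -(10), -(-13)) = (-3, -10, 13)
Step 4: (-3, -10, 13) -> (-(13), -(-3), -(-10)) = (-13, 3, 10)
Step 5: (-13, 3, 10) -> (-(10), -(-13), -(3)) = (-10, 13, -3)

Answer: -10 13 -3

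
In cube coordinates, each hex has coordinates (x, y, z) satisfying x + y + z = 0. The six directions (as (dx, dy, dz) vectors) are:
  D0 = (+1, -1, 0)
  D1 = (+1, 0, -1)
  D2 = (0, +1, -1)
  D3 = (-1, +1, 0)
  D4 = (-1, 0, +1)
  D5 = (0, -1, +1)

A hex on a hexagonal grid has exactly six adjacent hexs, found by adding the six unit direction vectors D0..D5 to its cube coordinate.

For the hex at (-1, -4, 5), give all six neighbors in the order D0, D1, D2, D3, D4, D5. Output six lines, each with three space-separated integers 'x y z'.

Answer: 0 -5 5
0 -4 4
-1 -3 4
-2 -3 5
-2 -4 6
-1 -5 6

Derivation:
Center: (-1, -4, 5). Add each direction:
  D0: (-1, -4, 5) + (1, -1, 0) = (0, -5, 5)
  D1: (-1, -4, 5) + (1, 0, -1) = (0, -4, 4)
  D2: (-1, -4, 5) + (0, 1, -1) = (-1, -3, 4)
  D3: (-1, -4, 5) + (-1, 1, 0) = (-2, -3, 5)
  D4: (-1, -4, 5) + (-1, 0, 1) = (-2, -4, 6)
  D5: (-1, -4, 5) + (0, -1, 1) = (-1, -5, 6)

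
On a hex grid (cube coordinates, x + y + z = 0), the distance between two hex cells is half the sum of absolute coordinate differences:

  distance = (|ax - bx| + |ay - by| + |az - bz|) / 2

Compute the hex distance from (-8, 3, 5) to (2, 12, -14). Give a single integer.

Answer: 19

Derivation:
|ax - bx| = |-8 - 2| = 10
|ay - by| = |3 - 12| = 9
|az - bz| = |5 - (-14)| = 19
distance = (10 + 9 + 19) / 2 = 38 / 2 = 19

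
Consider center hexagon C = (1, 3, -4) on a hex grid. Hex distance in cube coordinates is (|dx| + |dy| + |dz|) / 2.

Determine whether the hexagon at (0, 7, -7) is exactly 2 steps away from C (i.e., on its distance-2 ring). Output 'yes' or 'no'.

Answer: no

Derivation:
|px - cx| = |0 - 1| = 1
|py - cy| = |7 - 3| = 4
|pz - cz| = |-7 - (-4)| = 3
distance = (1+4+3)/2 = 8/2 = 4
radius = 2; distance != radius -> no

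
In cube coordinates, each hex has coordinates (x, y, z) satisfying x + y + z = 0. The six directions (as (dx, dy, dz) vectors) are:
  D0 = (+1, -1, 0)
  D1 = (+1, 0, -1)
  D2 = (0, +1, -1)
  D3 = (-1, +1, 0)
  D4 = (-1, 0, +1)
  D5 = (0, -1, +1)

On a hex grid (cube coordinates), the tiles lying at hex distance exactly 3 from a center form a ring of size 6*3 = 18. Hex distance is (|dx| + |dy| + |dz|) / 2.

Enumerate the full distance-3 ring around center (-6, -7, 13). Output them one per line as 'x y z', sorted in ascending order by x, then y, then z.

Answer: -9 -7 16
-9 -6 15
-9 -5 14
-9 -4 13
-8 -8 16
-8 -4 12
-7 -9 16
-7 -4 11
-6 -10 16
-6 -4 10
-5 -10 15
-5 -5 10
-4 -10 14
-4 -6 10
-3 -10 13
-3 -9 12
-3 -8 11
-3 -7 10

Derivation:
Walk ring at distance 3 from (-6, -7, 13):
Start at center + D4*3 = (-9, -7, 16)
  hex 0: (-9, -7, 16)
  hex 1: (-8, -8, 16)
  hex 2: (-7, -9, 16)
  hex 3: (-6, -10, 16)
  hex 4: (-5, -10, 15)
  hex 5: (-4, -10, 14)
  hex 6: (-3, -10, 13)
  hex 7: (-3, -9, 12)
  hex 8: (-3, -8, 11)
  hex 9: (-3, -7, 10)
  hex 10: (-4, -6, 10)
  hex 11: (-5, -5, 10)
  hex 12: (-6, -4, 10)
  hex 13: (-7, -4, 11)
  hex 14: (-8, -4, 12)
  hex 15: (-9, -4, 13)
  hex 16: (-9, -5, 14)
  hex 17: (-9, -6, 15)
Sorted: 18 hexes.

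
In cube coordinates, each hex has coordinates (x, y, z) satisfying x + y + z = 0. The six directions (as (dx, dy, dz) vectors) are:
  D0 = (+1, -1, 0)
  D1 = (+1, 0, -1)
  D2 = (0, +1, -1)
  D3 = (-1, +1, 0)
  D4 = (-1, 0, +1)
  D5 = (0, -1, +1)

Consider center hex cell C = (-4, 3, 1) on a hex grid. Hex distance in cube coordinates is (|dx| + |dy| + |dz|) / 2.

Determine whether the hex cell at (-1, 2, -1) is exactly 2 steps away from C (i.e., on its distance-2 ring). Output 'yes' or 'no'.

|px - cx| = |-1 - (-4)| = 3
|py - cy| = |2 - 3| = 1
|pz - cz| = |-1 - 1| = 2
distance = (3+1+2)/2 = 6/2 = 3
radius = 2; distance != radius -> no

Answer: no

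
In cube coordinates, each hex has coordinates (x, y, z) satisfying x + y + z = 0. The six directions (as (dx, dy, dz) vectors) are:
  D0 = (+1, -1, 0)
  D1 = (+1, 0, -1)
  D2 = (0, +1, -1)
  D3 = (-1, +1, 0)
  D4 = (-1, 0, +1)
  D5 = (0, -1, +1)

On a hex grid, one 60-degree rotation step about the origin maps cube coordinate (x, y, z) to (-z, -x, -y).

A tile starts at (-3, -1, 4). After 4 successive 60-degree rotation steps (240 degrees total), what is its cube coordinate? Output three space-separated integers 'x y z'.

Start: (-3, -1, 4)
Step 1: (-3, -1, 4) -> (-(4), -(-3), -(-1)) = (-4, 3, 1)
Step 2: (-4, 3, 1) -> (-(1), -(-4), -(3)) = (-1, 4, -3)
Step 3: (-1, 4, -3) -> (-(-3), -(-1), -(4)) = (3, 1, -4)
Step 4: (3, 1, -4) -> (-(-4), -(3), -(1)) = (4, -3, -1)

Answer: 4 -3 -1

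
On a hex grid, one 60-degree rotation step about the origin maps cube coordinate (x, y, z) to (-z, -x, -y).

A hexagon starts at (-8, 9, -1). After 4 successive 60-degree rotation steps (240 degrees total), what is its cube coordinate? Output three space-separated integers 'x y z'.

Answer: -1 -8 9

Derivation:
Start: (-8, 9, -1)
Step 1: (-8, 9, -1) -> (-(-1), -(-8), -(9)) = (1, 8, -9)
Step 2: (1, 8, -9) -> (-(-9), -(1), -(8)) = (9, -1, -8)
Step 3: (9, -1, -8) -> (-(-8), -(9), -(-1)) = (8, -9, 1)
Step 4: (8, -9, 1) -> (-(1), -(8), -(-9)) = (-1, -8, 9)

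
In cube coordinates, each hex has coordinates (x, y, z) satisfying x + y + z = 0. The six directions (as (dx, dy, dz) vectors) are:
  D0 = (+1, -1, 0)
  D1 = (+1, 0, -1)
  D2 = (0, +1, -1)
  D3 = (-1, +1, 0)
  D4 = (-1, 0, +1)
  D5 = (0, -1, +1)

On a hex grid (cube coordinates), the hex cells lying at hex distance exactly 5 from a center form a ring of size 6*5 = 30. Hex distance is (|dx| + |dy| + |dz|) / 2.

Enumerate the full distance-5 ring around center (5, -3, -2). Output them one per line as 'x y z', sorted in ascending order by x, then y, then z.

Walk ring at distance 5 from (5, -3, -2):
Start at center + D4*5 = (0, -3, 3)
  hex 0: (0, -3, 3)
  hex 1: (1, -4, 3)
  hex 2: (2, -5, 3)
  hex 3: (3, -6, 3)
  hex 4: (4, -7, 3)
  hex 5: (5, -8, 3)
  hex 6: (6, -8, 2)
  hex 7: (7, -8, 1)
  hex 8: (8, -8, 0)
  hex 9: (9, -8, -1)
  hex 10: (10, -8, -2)
  hex 11: (10, -7, -3)
  hex 12: (10, -6, -4)
  hex 13: (10, -5, -5)
  hex 14: (10, -4, -6)
  hex 15: (10, -3, -7)
  hex 16: (9, -2, -7)
  hex 17: (8, -1, -7)
  hex 18: (7, 0, -7)
  hex 19: (6, 1, -7)
  hex 20: (5, 2, -7)
  hex 21: (4, 2, -6)
  hex 22: (3, 2, -5)
  hex 23: (2, 2, -4)
  hex 24: (1, 2, -3)
  hex 25: (0, 2, -2)
  hex 26: (0, 1, -1)
  hex 27: (0, 0, 0)
  hex 28: (0, -1, 1)
  hex 29: (0, -2, 2)
Sorted: 30 hexes.

Answer: 0 -3 3
0 -2 2
0 -1 1
0 0 0
0 1 -1
0 2 -2
1 -4 3
1 2 -3
2 -5 3
2 2 -4
3 -6 3
3 2 -5
4 -7 3
4 2 -6
5 -8 3
5 2 -7
6 -8 2
6 1 -7
7 -8 1
7 0 -7
8 -8 0
8 -1 -7
9 -8 -1
9 -2 -7
10 -8 -2
10 -7 -3
10 -6 -4
10 -5 -5
10 -4 -6
10 -3 -7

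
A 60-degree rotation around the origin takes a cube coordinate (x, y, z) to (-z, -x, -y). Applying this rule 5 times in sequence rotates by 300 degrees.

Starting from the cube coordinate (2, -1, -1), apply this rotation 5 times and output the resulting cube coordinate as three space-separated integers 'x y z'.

Answer: 1 1 -2

Derivation:
Start: (2, -1, -1)
Step 1: (2, -1, -1) -> (-(-1), -(2), -(-1)) = (1, -2, 1)
Step 2: (1, -2, 1) -> (-(1), -(1), -(-2)) = (-1, -1, 2)
Step 3: (-1, -1, 2) -> (-(2), -(-1), -(-1)) = (-2, 1, 1)
Step 4: (-2, 1, 1) -> (-(1), -(-2), -(1)) = (-1, 2, -1)
Step 5: (-1, 2, -1) -> (-(-1), -(-1), -(2)) = (1, 1, -2)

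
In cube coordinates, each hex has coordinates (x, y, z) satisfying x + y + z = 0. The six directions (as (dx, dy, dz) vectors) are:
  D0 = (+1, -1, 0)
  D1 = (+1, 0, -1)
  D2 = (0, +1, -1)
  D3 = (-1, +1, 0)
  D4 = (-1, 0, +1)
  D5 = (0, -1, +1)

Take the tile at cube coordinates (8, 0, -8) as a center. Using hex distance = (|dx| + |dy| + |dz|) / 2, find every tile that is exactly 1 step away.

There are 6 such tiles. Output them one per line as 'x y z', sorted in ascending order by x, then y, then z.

Walk ring at distance 1 from (8, 0, -8):
Start at center + D4*1 = (7, 0, -7)
  hex 0: (7, 0, -7)
  hex 1: (8, -1, -7)
  hex 2: (9, -1, -8)
  hex 3: (9, 0, -9)
  hex 4: (8, 1, -9)
  hex 5: (7, 1, -8)
Sorted: 6 hexes.

Answer: 7 0 -7
7 1 -8
8 -1 -7
8 1 -9
9 -1 -8
9 0 -9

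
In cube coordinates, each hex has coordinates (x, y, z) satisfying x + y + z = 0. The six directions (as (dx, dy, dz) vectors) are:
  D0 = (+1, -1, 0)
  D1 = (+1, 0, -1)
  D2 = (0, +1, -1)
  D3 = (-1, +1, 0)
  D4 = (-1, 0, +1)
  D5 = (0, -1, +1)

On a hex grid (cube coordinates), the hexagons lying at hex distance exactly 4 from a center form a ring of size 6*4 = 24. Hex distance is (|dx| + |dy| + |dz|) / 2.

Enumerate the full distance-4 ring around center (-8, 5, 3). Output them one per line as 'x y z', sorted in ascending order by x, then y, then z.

Answer: -12 5 7
-12 6 6
-12 7 5
-12 8 4
-12 9 3
-11 4 7
-11 9 2
-10 3 7
-10 9 1
-9 2 7
-9 9 0
-8 1 7
-8 9 -1
-7 1 6
-7 8 -1
-6 1 5
-6 7 -1
-5 1 4
-5 6 -1
-4 1 3
-4 2 2
-4 3 1
-4 4 0
-4 5 -1

Derivation:
Walk ring at distance 4 from (-8, 5, 3):
Start at center + D4*4 = (-12, 5, 7)
  hex 0: (-12, 5, 7)
  hex 1: (-11, 4, 7)
  hex 2: (-10, 3, 7)
  hex 3: (-9, 2, 7)
  hex 4: (-8, 1, 7)
  hex 5: (-7, 1, 6)
  hex 6: (-6, 1, 5)
  hex 7: (-5, 1, 4)
  hex 8: (-4, 1, 3)
  hex 9: (-4, 2, 2)
  hex 10: (-4, 3, 1)
  hex 11: (-4, 4, 0)
  hex 12: (-4, 5, -1)
  hex 13: (-5, 6, -1)
  hex 14: (-6, 7, -1)
  hex 15: (-7, 8, -1)
  hex 16: (-8, 9, -1)
  hex 17: (-9, 9, 0)
  hex 18: (-10, 9, 1)
  hex 19: (-11, 9, 2)
  hex 20: (-12, 9, 3)
  hex 21: (-12, 8, 4)
  hex 22: (-12, 7, 5)
  hex 23: (-12, 6, 6)
Sorted: 24 hexes.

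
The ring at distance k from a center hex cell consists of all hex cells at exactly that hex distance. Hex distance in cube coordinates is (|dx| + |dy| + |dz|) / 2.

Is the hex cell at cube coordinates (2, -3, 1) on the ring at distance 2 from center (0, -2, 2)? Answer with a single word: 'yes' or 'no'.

|px - cx| = |2 - 0| = 2
|py - cy| = |-3 - (-2)| = 1
|pz - cz| = |1 - 2| = 1
distance = (2+1+1)/2 = 4/2 = 2
radius = 2; distance == radius -> yes

Answer: yes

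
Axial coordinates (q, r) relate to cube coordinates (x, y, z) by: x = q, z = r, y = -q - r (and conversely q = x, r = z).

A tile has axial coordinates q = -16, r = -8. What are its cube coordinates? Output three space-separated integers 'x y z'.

Answer: -16 24 -8

Derivation:
x = q = -16
z = r = -8
y = -x - z = -(-16) - (-8) = 24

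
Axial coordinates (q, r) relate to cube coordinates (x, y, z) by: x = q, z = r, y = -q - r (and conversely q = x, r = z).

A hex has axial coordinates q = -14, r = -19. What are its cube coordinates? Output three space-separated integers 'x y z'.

x = q = -14
z = r = -19
y = -x - z = -(-14) - (-19) = 33

Answer: -14 33 -19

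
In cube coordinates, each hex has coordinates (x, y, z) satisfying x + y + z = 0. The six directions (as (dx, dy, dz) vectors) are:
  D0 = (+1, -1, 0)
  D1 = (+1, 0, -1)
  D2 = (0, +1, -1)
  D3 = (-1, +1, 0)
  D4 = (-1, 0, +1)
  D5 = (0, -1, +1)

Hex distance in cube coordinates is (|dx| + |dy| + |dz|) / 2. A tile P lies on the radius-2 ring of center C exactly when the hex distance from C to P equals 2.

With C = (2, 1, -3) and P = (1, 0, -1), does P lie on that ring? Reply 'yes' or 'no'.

|px - cx| = |1 - 2| = 1
|py - cy| = |0 - 1| = 1
|pz - cz| = |-1 - (-3)| = 2
distance = (1+1+2)/2 = 4/2 = 2
radius = 2; distance == radius -> yes

Answer: yes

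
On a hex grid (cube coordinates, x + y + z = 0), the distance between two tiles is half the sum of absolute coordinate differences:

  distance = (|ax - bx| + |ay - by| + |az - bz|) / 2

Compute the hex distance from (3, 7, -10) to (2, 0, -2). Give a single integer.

Answer: 8

Derivation:
|ax - bx| = |3 - 2| = 1
|ay - by| = |7 - 0| = 7
|az - bz| = |-10 - (-2)| = 8
distance = (1 + 7 + 8) / 2 = 16 / 2 = 8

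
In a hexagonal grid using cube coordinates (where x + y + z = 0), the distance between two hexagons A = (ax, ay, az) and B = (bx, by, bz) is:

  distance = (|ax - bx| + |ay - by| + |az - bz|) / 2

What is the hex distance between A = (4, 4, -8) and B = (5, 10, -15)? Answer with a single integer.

Answer: 7

Derivation:
|ax - bx| = |4 - 5| = 1
|ay - by| = |4 - 10| = 6
|az - bz| = |-8 - (-15)| = 7
distance = (1 + 6 + 7) / 2 = 14 / 2 = 7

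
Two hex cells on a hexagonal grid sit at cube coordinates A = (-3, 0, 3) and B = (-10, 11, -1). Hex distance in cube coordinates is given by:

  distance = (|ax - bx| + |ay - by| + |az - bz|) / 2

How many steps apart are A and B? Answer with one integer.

Answer: 11

Derivation:
|ax - bx| = |-3 - (-10)| = 7
|ay - by| = |0 - 11| = 11
|az - bz| = |3 - (-1)| = 4
distance = (7 + 11 + 4) / 2 = 22 / 2 = 11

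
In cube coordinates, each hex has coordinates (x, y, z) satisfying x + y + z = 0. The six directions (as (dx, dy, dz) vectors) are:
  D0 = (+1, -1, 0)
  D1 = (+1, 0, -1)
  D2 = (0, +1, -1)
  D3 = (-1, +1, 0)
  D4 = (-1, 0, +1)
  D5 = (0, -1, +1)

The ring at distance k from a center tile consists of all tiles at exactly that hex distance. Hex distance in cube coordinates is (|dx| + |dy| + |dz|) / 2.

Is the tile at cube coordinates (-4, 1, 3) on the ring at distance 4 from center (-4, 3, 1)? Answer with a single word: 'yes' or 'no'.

Answer: no

Derivation:
|px - cx| = |-4 - (-4)| = 0
|py - cy| = |1 - 3| = 2
|pz - cz| = |3 - 1| = 2
distance = (0+2+2)/2 = 4/2 = 2
radius = 4; distance != radius -> no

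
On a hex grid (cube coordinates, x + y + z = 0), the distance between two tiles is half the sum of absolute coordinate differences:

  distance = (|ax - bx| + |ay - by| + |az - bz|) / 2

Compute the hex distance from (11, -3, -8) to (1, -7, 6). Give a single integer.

Answer: 14

Derivation:
|ax - bx| = |11 - 1| = 10
|ay - by| = |-3 - (-7)| = 4
|az - bz| = |-8 - 6| = 14
distance = (10 + 4 + 14) / 2 = 28 / 2 = 14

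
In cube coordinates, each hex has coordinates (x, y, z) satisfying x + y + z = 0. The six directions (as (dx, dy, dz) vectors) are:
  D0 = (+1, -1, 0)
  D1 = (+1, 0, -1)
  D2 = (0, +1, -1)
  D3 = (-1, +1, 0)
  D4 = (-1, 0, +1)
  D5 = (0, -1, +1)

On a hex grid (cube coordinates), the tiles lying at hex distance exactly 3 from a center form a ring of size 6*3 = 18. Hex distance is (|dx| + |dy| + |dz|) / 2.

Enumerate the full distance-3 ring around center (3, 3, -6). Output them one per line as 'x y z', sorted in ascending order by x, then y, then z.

Walk ring at distance 3 from (3, 3, -6):
Start at center + D4*3 = (0, 3, -3)
  hex 0: (0, 3, -3)
  hex 1: (1, 2, -3)
  hex 2: (2, 1, -3)
  hex 3: (3, 0, -3)
  hex 4: (4, 0, -4)
  hex 5: (5, 0, -5)
  hex 6: (6, 0, -6)
  hex 7: (6, 1, -7)
  hex 8: (6, 2, -8)
  hex 9: (6, 3, -9)
  hex 10: (5, 4, -9)
  hex 11: (4, 5, -9)
  hex 12: (3, 6, -9)
  hex 13: (2, 6, -8)
  hex 14: (1, 6, -7)
  hex 15: (0, 6, -6)
  hex 16: (0, 5, -5)
  hex 17: (0, 4, -4)
Sorted: 18 hexes.

Answer: 0 3 -3
0 4 -4
0 5 -5
0 6 -6
1 2 -3
1 6 -7
2 1 -3
2 6 -8
3 0 -3
3 6 -9
4 0 -4
4 5 -9
5 0 -5
5 4 -9
6 0 -6
6 1 -7
6 2 -8
6 3 -9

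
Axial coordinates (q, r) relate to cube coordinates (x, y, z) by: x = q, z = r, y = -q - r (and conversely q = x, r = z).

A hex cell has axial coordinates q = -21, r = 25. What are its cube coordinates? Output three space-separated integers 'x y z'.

x = q = -21
z = r = 25
y = -x - z = -(-21) - (25) = -4

Answer: -21 -4 25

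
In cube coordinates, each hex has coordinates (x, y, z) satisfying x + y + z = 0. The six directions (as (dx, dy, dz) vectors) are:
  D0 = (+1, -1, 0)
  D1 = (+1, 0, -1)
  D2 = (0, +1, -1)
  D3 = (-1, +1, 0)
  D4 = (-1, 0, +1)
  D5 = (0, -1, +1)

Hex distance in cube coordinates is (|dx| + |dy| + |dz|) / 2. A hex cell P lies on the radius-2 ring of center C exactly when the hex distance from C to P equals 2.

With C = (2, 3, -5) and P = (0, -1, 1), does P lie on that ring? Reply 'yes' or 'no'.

Answer: no

Derivation:
|px - cx| = |0 - 2| = 2
|py - cy| = |-1 - 3| = 4
|pz - cz| = |1 - (-5)| = 6
distance = (2+4+6)/2 = 12/2 = 6
radius = 2; distance != radius -> no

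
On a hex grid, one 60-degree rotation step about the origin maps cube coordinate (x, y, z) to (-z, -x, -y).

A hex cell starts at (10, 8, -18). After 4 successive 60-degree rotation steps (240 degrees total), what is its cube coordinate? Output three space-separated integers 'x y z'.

Answer: -18 10 8

Derivation:
Start: (10, 8, -18)
Step 1: (10, 8, -18) -> (-(-18), -(10), -(8)) = (18, -10, -8)
Step 2: (18, -10, -8) -> (-(-8), -(18), -(-10)) = (8, -18, 10)
Step 3: (8, -18, 10) -> (-(10), -(8), -(-18)) = (-10, -8, 18)
Step 4: (-10, -8, 18) -> (-(18), -(-10), -(-8)) = (-18, 10, 8)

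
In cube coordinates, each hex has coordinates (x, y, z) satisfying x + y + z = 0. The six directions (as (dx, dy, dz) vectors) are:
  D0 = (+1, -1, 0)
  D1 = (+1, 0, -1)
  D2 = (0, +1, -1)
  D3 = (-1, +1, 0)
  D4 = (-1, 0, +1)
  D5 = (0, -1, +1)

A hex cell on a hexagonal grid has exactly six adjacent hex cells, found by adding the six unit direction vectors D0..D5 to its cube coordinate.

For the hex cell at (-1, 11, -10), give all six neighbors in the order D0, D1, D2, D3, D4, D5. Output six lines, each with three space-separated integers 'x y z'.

Answer: 0 10 -10
0 11 -11
-1 12 -11
-2 12 -10
-2 11 -9
-1 10 -9

Derivation:
Center: (-1, 11, -10). Add each direction:
  D0: (-1, 11, -10) + (1, -1, 0) = (0, 10, -10)
  D1: (-1, 11, -10) + (1, 0, -1) = (0, 11, -11)
  D2: (-1, 11, -10) + (0, 1, -1) = (-1, 12, -11)
  D3: (-1, 11, -10) + (-1, 1, 0) = (-2, 12, -10)
  D4: (-1, 11, -10) + (-1, 0, 1) = (-2, 11, -9)
  D5: (-1, 11, -10) + (0, -1, 1) = (-1, 10, -9)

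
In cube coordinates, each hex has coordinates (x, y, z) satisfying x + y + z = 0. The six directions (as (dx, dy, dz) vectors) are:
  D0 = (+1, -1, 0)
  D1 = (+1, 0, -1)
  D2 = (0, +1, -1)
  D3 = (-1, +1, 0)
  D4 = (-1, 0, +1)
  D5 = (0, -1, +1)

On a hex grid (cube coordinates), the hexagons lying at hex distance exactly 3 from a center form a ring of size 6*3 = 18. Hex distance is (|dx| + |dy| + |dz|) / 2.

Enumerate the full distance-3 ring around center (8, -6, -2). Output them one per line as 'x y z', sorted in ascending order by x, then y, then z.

Answer: 5 -6 1
5 -5 0
5 -4 -1
5 -3 -2
6 -7 1
6 -3 -3
7 -8 1
7 -3 -4
8 -9 1
8 -3 -5
9 -9 0
9 -4 -5
10 -9 -1
10 -5 -5
11 -9 -2
11 -8 -3
11 -7 -4
11 -6 -5

Derivation:
Walk ring at distance 3 from (8, -6, -2):
Start at center + D4*3 = (5, -6, 1)
  hex 0: (5, -6, 1)
  hex 1: (6, -7, 1)
  hex 2: (7, -8, 1)
  hex 3: (8, -9, 1)
  hex 4: (9, -9, 0)
  hex 5: (10, -9, -1)
  hex 6: (11, -9, -2)
  hex 7: (11, -8, -3)
  hex 8: (11, -7, -4)
  hex 9: (11, -6, -5)
  hex 10: (10, -5, -5)
  hex 11: (9, -4, -5)
  hex 12: (8, -3, -5)
  hex 13: (7, -3, -4)
  hex 14: (6, -3, -3)
  hex 15: (5, -3, -2)
  hex 16: (5, -4, -1)
  hex 17: (5, -5, 0)
Sorted: 18 hexes.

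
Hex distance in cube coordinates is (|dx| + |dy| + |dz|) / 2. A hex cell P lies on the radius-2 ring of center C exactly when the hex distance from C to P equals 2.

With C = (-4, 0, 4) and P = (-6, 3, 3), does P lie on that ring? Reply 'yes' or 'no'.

|px - cx| = |-6 - (-4)| = 2
|py - cy| = |3 - 0| = 3
|pz - cz| = |3 - 4| = 1
distance = (2+3+1)/2 = 6/2 = 3
radius = 2; distance != radius -> no

Answer: no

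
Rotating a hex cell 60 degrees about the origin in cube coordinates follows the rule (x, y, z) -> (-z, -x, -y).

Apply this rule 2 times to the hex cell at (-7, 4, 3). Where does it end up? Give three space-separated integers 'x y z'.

Start: (-7, 4, 3)
Step 1: (-7, 4, 3) -> (-(3), -(-7), -(4)) = (-3, 7, -4)
Step 2: (-3, 7, -4) -> (-(-4), -(-3), -(7)) = (4, 3, -7)

Answer: 4 3 -7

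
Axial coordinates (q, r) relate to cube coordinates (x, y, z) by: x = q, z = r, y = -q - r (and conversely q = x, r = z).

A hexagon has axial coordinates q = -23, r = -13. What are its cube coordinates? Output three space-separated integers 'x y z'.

Answer: -23 36 -13

Derivation:
x = q = -23
z = r = -13
y = -x - z = -(-23) - (-13) = 36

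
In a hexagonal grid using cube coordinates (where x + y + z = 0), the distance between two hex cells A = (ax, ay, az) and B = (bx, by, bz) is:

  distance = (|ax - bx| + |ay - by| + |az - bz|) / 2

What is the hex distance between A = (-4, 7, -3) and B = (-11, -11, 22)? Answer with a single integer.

|ax - bx| = |-4 - (-11)| = 7
|ay - by| = |7 - (-11)| = 18
|az - bz| = |-3 - 22| = 25
distance = (7 + 18 + 25) / 2 = 50 / 2 = 25

Answer: 25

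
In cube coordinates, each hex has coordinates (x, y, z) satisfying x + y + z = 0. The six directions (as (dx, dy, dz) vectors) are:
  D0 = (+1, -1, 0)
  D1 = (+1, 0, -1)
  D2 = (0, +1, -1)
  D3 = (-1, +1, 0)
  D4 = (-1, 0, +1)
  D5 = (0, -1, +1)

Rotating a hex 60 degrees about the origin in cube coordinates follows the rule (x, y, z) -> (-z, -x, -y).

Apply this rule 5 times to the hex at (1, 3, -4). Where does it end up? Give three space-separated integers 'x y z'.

Answer: -3 4 -1

Derivation:
Start: (1, 3, -4)
Step 1: (1, 3, -4) -> (-(-4), -(1), -(3)) = (4, -1, -3)
Step 2: (4, -1, -3) -> (-(-3), -(4), -(-1)) = (3, -4, 1)
Step 3: (3, -4, 1) -> (-(1), -(3), -(-4)) = (-1, -3, 4)
Step 4: (-1, -3, 4) -> (-(4), -(-1), -(-3)) = (-4, 1, 3)
Step 5: (-4, 1, 3) -> (-(3), -(-4), -(1)) = (-3, 4, -1)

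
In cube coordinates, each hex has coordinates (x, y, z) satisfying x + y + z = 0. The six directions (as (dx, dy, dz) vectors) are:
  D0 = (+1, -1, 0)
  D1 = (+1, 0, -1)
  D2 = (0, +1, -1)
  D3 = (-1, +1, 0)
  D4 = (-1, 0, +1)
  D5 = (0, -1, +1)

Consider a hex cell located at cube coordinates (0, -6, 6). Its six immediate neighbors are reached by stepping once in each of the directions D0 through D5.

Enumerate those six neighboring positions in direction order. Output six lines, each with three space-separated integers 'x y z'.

Answer: 1 -7 6
1 -6 5
0 -5 5
-1 -5 6
-1 -6 7
0 -7 7

Derivation:
Center: (0, -6, 6). Add each direction:
  D0: (0, -6, 6) + (1, -1, 0) = (1, -7, 6)
  D1: (0, -6, 6) + (1, 0, -1) = (1, -6, 5)
  D2: (0, -6, 6) + (0, 1, -1) = (0, -5, 5)
  D3: (0, -6, 6) + (-1, 1, 0) = (-1, -5, 6)
  D4: (0, -6, 6) + (-1, 0, 1) = (-1, -6, 7)
  D5: (0, -6, 6) + (0, -1, 1) = (0, -7, 7)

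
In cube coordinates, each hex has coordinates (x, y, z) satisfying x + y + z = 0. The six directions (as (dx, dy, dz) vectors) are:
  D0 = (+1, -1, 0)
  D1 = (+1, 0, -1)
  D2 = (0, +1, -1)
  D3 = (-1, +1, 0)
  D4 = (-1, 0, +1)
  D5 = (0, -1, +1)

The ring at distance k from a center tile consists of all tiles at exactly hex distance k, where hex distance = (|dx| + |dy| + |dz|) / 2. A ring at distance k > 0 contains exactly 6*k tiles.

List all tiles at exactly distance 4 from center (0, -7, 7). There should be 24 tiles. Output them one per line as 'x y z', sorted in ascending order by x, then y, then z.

Walk ring at distance 4 from (0, -7, 7):
Start at center + D4*4 = (-4, -7, 11)
  hex 0: (-4, -7, 11)
  hex 1: (-3, -8, 11)
  hex 2: (-2, -9, 11)
  hex 3: (-1, -10, 11)
  hex 4: (0, -11, 11)
  hex 5: (1, -11, 10)
  hex 6: (2, -11, 9)
  hex 7: (3, -11, 8)
  hex 8: (4, -11, 7)
  hex 9: (4, -10, 6)
  hex 10: (4, -9, 5)
  hex 11: (4, -8, 4)
  hex 12: (4, -7, 3)
  hex 13: (3, -6, 3)
  hex 14: (2, -5, 3)
  hex 15: (1, -4, 3)
  hex 16: (0, -3, 3)
  hex 17: (-1, -3, 4)
  hex 18: (-2, -3, 5)
  hex 19: (-3, -3, 6)
  hex 20: (-4, -3, 7)
  hex 21: (-4, -4, 8)
  hex 22: (-4, -5, 9)
  hex 23: (-4, -6, 10)
Sorted: 24 hexes.

Answer: -4 -7 11
-4 -6 10
-4 -5 9
-4 -4 8
-4 -3 7
-3 -8 11
-3 -3 6
-2 -9 11
-2 -3 5
-1 -10 11
-1 -3 4
0 -11 11
0 -3 3
1 -11 10
1 -4 3
2 -11 9
2 -5 3
3 -11 8
3 -6 3
4 -11 7
4 -10 6
4 -9 5
4 -8 4
4 -7 3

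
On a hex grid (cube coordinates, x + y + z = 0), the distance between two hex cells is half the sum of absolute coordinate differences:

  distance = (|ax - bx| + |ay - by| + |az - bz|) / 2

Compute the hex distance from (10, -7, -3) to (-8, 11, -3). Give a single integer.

Answer: 18

Derivation:
|ax - bx| = |10 - (-8)| = 18
|ay - by| = |-7 - 11| = 18
|az - bz| = |-3 - (-3)| = 0
distance = (18 + 18 + 0) / 2 = 36 / 2 = 18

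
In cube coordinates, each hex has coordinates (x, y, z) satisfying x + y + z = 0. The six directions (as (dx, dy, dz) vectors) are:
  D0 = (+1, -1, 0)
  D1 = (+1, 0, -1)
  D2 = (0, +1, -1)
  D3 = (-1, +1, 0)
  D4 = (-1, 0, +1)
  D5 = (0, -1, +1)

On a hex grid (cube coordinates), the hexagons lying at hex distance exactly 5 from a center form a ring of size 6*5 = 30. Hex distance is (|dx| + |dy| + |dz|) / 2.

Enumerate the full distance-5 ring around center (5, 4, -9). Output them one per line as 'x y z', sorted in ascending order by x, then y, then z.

Walk ring at distance 5 from (5, 4, -9):
Start at center + D4*5 = (0, 4, -4)
  hex 0: (0, 4, -4)
  hex 1: (1, 3, -4)
  hex 2: (2, 2, -4)
  hex 3: (3, 1, -4)
  hex 4: (4, 0, -4)
  hex 5: (5, -1, -4)
  hex 6: (6, -1, -5)
  hex 7: (7, -1, -6)
  hex 8: (8, -1, -7)
  hex 9: (9, -1, -8)
  hex 10: (10, -1, -9)
  hex 11: (10, 0, -10)
  hex 12: (10, 1, -11)
  hex 13: (10, 2, -12)
  hex 14: (10, 3, -13)
  hex 15: (10, 4, -14)
  hex 16: (9, 5, -14)
  hex 17: (8, 6, -14)
  hex 18: (7, 7, -14)
  hex 19: (6, 8, -14)
  hex 20: (5, 9, -14)
  hex 21: (4, 9, -13)
  hex 22: (3, 9, -12)
  hex 23: (2, 9, -11)
  hex 24: (1, 9, -10)
  hex 25: (0, 9, -9)
  hex 26: (0, 8, -8)
  hex 27: (0, 7, -7)
  hex 28: (0, 6, -6)
  hex 29: (0, 5, -5)
Sorted: 30 hexes.

Answer: 0 4 -4
0 5 -5
0 6 -6
0 7 -7
0 8 -8
0 9 -9
1 3 -4
1 9 -10
2 2 -4
2 9 -11
3 1 -4
3 9 -12
4 0 -4
4 9 -13
5 -1 -4
5 9 -14
6 -1 -5
6 8 -14
7 -1 -6
7 7 -14
8 -1 -7
8 6 -14
9 -1 -8
9 5 -14
10 -1 -9
10 0 -10
10 1 -11
10 2 -12
10 3 -13
10 4 -14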